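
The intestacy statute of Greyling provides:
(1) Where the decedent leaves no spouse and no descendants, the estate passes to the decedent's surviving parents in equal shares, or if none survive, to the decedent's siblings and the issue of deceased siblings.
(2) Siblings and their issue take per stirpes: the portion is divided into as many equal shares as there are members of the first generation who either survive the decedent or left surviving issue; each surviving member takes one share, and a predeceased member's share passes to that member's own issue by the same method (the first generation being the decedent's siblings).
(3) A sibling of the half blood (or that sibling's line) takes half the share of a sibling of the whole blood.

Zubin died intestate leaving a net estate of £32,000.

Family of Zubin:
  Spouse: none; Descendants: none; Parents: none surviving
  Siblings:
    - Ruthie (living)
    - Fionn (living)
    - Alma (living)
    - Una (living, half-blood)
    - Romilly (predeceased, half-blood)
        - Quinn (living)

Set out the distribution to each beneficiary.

The entire £32,000 passes to the siblings and their issue.
Counting each half-blood sibling's line as half a unit, there are 4 units in £32,000, so one unit is £8,000. Whole-blood lines (Ruthie, Fionn, and Alma) take £8,000 each; half-blood lines (Una and Romilly) take £4,000 each.
Romilly's share (£4,000) passes entirely to Quinn.

Ruthie: £8,000; Fionn: £8,000; Alma: £8,000; Una: £4,000; Quinn: £4,000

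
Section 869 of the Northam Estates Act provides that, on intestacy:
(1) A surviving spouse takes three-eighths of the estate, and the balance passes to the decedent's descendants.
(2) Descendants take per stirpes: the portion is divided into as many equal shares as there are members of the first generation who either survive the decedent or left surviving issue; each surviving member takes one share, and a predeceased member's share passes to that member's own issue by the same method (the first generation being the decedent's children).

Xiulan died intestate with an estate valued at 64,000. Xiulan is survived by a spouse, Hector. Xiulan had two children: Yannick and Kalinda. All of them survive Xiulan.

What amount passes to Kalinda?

Kalinda receives 20,000.

Hector takes three-eighths of 64,000 = 24,000. The remaining 40,000 passes to the descendants.
The descendants' portion (40,000) is divided into 2 shares of 20,000: Yannick and Kalinda each take 20,000.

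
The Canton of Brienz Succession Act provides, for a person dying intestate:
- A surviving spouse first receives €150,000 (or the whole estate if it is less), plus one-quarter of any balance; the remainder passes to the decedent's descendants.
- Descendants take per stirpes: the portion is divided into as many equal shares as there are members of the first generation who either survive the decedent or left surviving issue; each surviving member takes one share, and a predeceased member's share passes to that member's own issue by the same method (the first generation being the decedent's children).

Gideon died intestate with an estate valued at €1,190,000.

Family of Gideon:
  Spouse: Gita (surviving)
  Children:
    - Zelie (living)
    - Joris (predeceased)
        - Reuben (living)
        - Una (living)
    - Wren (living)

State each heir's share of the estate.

Gita: €410,000; Zelie: €260,000; Reuben: €130,000; Una: €130,000; Wren: €260,000

Gita first takes €150,000, leaving a balance of €1,040,000. Gita then takes one-quarter of the balance (€260,000), for a total of €410,000. The remaining €780,000 passes to the descendants.
The descendants' portion (€780,000) is divided into 3 shares of €260,000: Zelie and Wren each take €260,000; Joris's €260,000 share passes to Joris's issue.
Joris's share (€260,000) is divided into 2 shares of €130,000: Reuben and Una each take €130,000.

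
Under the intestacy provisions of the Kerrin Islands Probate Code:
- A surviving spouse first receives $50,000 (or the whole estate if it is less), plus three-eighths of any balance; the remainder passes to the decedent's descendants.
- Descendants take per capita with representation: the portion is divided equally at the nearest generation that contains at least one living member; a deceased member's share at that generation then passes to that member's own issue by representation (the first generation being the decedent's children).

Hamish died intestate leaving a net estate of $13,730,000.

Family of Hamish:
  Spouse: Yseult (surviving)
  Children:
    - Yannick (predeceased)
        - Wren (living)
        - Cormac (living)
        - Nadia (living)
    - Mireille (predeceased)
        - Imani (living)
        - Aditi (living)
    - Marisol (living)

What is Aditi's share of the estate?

Yseult first takes $50,000, leaving a balance of $13,680,000. Yseult then takes three-eighths of the balance ($5,130,000), for a total of $5,180,000. The remaining $8,550,000 passes to the descendants.
The descendants' portion ($8,550,000) is divided into 3 shares of $2,850,000: Marisol takes $2,850,000; Yannick's $2,850,000 share passes to Yannick's issue; Mireille's $2,850,000 share passes to Mireille's issue.
Yannick's share ($2,850,000) is divided into 3 shares of $950,000: Wren, Cormac, and Nadia each take $950,000.
Mireille's share ($2,850,000) is divided into 2 shares of $1,425,000: Imani and Aditi each take $1,425,000.

Aditi receives $1,425,000.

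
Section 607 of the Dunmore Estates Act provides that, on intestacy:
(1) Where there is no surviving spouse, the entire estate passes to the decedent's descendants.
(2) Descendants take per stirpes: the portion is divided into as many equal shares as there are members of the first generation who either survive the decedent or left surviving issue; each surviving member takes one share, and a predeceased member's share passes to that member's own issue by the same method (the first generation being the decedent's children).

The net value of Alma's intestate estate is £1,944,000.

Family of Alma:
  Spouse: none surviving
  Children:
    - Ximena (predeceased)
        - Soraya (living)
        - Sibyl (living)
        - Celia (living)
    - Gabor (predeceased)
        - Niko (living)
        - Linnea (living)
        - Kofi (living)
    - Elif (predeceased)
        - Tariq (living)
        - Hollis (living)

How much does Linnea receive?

Linnea receives £216,000.

The entire £1,944,000 passes to the descendants.
That amount (£1,944,000) is divided into 3 shares of £648,000: Ximena's £648,000 share passes to Ximena's issue; Gabor's £648,000 share passes to Gabor's issue; Elif's £648,000 share passes to Elif's issue.
Ximena's share (£648,000) is divided into 3 shares of £216,000: Soraya, Sibyl, and Celia each take £216,000.
Gabor's share (£648,000) is divided into 3 shares of £216,000: Niko, Linnea, and Kofi each take £216,000.
Elif's share (£648,000) is divided into 2 shares of £324,000: Tariq and Hollis each take £324,000.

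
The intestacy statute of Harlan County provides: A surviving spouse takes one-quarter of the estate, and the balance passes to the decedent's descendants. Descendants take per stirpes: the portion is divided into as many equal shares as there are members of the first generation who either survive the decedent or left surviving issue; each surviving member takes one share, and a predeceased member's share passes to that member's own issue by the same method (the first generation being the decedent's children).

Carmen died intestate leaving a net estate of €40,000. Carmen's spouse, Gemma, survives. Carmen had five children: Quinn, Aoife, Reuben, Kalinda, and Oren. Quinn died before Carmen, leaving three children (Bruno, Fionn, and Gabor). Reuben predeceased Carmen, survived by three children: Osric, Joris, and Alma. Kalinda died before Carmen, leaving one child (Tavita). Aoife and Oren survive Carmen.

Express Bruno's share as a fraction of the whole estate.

Gemma takes one-quarter of €40,000 = €10,000. The remaining €30,000 passes to the descendants.
The descendants' portion (€30,000) is divided into 5 shares of €6,000: Aoife and Oren each take €6,000; Quinn's €6,000 share passes to Quinn's issue; Reuben's €6,000 share passes to Reuben's issue; Kalinda's €6,000 share passes to Kalinda's issue.
Quinn's share (€6,000) is divided into 3 shares of €2,000: Bruno, Fionn, and Gabor each take €2,000.
Reuben's share (€6,000) is divided into 3 shares of €2,000: Osric, Joris, and Alma each take €2,000.
Kalinda's share (€6,000) passes entirely to Tavita.

Bruno receives 1/20 of the estate.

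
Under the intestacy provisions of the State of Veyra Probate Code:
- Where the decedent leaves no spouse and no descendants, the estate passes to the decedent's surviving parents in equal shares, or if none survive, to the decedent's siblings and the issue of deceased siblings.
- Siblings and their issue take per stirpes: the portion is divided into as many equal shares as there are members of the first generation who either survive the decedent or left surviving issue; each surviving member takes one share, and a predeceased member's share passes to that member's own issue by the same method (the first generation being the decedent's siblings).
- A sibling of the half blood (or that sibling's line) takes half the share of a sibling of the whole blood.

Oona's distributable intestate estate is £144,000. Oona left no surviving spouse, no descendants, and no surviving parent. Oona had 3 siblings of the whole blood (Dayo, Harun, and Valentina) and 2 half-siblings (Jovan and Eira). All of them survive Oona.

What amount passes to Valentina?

Valentina receives £36,000.

The entire £144,000 passes to the siblings and their issue.
Counting each half-blood sibling's line as half a unit, there are 4 units in £144,000, so one unit is £36,000. Whole-blood lines (Dayo, Harun, and Valentina) take £36,000 each; half-blood lines (Jovan and Eira) take £18,000 each.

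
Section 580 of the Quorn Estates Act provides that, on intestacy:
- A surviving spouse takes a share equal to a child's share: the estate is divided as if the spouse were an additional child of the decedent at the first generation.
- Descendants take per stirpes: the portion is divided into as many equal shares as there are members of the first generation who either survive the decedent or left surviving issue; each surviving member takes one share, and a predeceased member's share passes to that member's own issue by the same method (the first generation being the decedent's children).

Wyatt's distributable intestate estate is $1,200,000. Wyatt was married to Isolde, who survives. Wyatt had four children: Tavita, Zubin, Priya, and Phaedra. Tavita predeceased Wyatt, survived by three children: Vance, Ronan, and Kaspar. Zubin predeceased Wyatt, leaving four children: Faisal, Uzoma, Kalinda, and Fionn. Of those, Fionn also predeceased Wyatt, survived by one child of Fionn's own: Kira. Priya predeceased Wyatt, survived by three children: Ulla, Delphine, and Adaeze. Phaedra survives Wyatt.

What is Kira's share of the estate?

Kira receives $60,000.

The spouse counts as an additional share at the children's level, so there are 5 primary shares of $240,000. Isolde takes one such share ($240,000).
The children's combined portion ($960,000) is divided into 4 shares of $240,000: Phaedra takes $240,000; Tavita's $240,000 share passes to Tavita's issue; Zubin's $240,000 share passes to Zubin's issue; Priya's $240,000 share passes to Priya's issue.
Tavita's share ($240,000) is divided into 3 shares of $80,000: Vance, Ronan, and Kaspar each take $80,000.
Zubin's share ($240,000) is divided into 4 shares of $60,000: Faisal, Uzoma, and Kalinda each take $60,000; Fionn's $60,000 share passes to Fionn's issue.
Fionn's share ($60,000) passes entirely to Kira.
Priya's share ($240,000) is divided into 3 shares of $80,000: Ulla, Delphine, and Adaeze each take $80,000.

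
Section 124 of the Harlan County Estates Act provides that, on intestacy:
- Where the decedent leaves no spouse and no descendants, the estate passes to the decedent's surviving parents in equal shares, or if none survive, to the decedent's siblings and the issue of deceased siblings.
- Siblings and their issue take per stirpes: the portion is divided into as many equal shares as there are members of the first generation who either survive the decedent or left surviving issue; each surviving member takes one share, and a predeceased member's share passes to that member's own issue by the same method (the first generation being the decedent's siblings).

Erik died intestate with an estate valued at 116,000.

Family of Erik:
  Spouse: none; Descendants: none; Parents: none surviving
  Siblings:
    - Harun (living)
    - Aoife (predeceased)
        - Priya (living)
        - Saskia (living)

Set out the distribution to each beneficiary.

The entire 116,000 passes to the siblings and their issue.
That amount (116,000) is divided into 2 shares of 58,000: Harun takes 58,000; Aoife's 58,000 share passes to Aoife's issue.
Aoife's share (58,000) is divided into 2 shares of 29,000: Priya and Saskia each take 29,000.

Harun: 58,000; Priya: 29,000; Saskia: 29,000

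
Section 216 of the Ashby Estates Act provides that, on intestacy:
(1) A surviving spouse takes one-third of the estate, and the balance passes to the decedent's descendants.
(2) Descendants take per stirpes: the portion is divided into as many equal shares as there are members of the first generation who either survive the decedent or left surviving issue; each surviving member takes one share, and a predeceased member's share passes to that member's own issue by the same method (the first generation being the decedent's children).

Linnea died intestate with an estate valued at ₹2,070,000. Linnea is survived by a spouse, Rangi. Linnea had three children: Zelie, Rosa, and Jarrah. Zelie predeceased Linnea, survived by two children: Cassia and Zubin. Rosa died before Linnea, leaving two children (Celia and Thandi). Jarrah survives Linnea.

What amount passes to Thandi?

Thandi receives ₹230,000.

Rangi takes one-third of ₹2,070,000 = ₹690,000. The remaining ₹1,380,000 passes to the descendants.
The descendants' portion (₹1,380,000) is divided into 3 shares of ₹460,000: Jarrah takes ₹460,000; Zelie's ₹460,000 share passes to Zelie's issue; Rosa's ₹460,000 share passes to Rosa's issue.
Zelie's share (₹460,000) is divided into 2 shares of ₹230,000: Cassia and Zubin each take ₹230,000.
Rosa's share (₹460,000) is divided into 2 shares of ₹230,000: Celia and Thandi each take ₹230,000.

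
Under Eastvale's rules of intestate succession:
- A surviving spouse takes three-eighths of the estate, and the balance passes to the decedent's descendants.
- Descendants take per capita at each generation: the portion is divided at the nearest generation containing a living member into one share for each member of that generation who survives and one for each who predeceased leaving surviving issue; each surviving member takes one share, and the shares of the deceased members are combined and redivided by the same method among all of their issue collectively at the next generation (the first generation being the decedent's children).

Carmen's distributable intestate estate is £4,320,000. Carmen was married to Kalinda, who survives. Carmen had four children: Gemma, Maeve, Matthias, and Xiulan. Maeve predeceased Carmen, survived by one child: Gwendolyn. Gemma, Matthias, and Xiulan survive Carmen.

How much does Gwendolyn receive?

Gwendolyn receives £675,000.

Kalinda takes three-eighths of £4,320,000 = £1,620,000. The remaining £2,700,000 passes to the descendants.
The descendants' portion (£2,700,000) is divided at the children's generation into 4 shares of £675,000. Gemma, Matthias, and Xiulan each take £675,000. The remaining share for the deceased Maeve (£675,000) is carried to the next generation.
That pool (£675,000) passes entirely to Gwendolyn, the sole taker at the grandchildren's generation.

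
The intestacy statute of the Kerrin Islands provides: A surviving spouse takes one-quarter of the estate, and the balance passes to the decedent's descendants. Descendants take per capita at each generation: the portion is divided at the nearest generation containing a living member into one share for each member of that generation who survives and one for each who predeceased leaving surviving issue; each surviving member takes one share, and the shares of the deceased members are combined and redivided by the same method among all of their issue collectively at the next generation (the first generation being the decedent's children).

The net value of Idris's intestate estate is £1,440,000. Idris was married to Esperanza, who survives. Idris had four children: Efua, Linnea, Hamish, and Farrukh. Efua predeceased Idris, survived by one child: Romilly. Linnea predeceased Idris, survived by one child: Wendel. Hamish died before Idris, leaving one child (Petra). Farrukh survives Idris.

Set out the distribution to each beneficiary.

Esperanza: £360,000; Romilly: £270,000; Wendel: £270,000; Petra: £270,000; Farrukh: £270,000

Esperanza takes one-quarter of £1,440,000 = £360,000. The remaining £1,080,000 passes to the descendants.
The descendants' portion (£1,080,000) is divided at the children's generation into 4 shares of £270,000. Farrukh takes £270,000. The 3 shares of the deceased (Efua, Linnea, and Hamish) are combined into a pool of £810,000.
That pool (£810,000) is divided at the grandchildren's generation equally among Romilly, Wendel, and Petra: £270,000 each.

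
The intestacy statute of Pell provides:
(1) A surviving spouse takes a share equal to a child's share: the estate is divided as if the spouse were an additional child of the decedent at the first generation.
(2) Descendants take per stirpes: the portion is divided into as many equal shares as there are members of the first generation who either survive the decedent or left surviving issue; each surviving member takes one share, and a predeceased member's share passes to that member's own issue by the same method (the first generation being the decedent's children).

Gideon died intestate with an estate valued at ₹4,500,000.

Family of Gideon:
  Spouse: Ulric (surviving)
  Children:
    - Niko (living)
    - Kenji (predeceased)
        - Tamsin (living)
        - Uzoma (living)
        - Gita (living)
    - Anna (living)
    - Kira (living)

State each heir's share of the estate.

Ulric: ₹900,000; Niko: ₹900,000; Tamsin: ₹300,000; Uzoma: ₹300,000; Gita: ₹300,000; Anna: ₹900,000; Kira: ₹900,000

The spouse counts as an additional share at the children's level, so there are 5 primary shares of ₹900,000. Ulric takes one such share (₹900,000).
The children's combined portion (₹3,600,000) is divided into 4 shares of ₹900,000: Niko, Anna, and Kira each take ₹900,000; Kenji's ₹900,000 share passes to Kenji's issue.
Kenji's share (₹900,000) is divided into 3 shares of ₹300,000: Tamsin, Uzoma, and Gita each take ₹300,000.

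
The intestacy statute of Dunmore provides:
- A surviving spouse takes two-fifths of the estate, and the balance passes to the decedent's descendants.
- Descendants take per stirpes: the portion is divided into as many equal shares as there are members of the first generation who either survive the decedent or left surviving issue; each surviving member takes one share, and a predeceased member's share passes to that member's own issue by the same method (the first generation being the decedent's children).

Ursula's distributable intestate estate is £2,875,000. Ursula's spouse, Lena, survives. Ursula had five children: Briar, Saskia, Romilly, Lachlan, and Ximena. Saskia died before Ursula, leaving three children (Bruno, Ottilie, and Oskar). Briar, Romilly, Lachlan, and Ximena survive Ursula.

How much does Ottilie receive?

Ottilie receives £115,000.

Lena takes two-fifths of £2,875,000 = £1,150,000. The remaining £1,725,000 passes to the descendants.
The descendants' portion (£1,725,000) is divided into 5 shares of £345,000: Briar, Romilly, Lachlan, and Ximena each take £345,000; Saskia's £345,000 share passes to Saskia's issue.
Saskia's share (£345,000) is divided into 3 shares of £115,000: Bruno, Ottilie, and Oskar each take £115,000.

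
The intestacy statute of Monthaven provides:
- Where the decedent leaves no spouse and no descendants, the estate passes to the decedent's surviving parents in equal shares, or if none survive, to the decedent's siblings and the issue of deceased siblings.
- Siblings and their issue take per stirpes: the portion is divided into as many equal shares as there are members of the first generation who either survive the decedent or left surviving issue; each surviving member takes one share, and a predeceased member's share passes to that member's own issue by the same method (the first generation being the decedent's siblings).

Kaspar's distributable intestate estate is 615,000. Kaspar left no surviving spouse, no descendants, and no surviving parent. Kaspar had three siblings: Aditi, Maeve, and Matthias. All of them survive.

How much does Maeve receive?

The entire 615,000 passes to the siblings and their issue.
That amount (615,000) is divided into 3 shares of 205,000: Aditi, Maeve, and Matthias each take 205,000.

Maeve receives 205,000.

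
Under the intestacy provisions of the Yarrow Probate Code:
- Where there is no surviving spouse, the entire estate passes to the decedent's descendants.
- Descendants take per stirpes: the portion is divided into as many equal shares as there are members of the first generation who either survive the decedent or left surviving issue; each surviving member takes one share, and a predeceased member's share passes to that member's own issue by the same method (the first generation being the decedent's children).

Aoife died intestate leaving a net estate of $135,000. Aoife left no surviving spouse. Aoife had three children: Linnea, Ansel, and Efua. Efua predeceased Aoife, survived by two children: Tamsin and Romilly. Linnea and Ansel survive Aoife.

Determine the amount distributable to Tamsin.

Tamsin receives $22,500.

The entire $135,000 passes to the descendants.
That amount ($135,000) is divided into 3 shares of $45,000: Linnea and Ansel each take $45,000; Efua's $45,000 share passes to Efua's issue.
Efua's share ($45,000) is divided into 2 shares of $22,500: Tamsin and Romilly each take $22,500.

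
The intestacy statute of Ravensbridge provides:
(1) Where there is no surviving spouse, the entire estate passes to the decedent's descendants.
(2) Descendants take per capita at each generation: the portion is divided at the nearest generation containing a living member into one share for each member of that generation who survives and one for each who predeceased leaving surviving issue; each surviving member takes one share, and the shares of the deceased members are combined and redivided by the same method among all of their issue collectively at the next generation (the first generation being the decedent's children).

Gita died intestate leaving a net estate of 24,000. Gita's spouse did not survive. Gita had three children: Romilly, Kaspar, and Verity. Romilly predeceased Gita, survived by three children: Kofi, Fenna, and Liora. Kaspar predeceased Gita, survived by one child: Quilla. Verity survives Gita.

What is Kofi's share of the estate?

Kofi receives 4,000.

The entire 24,000 passes to the descendants.
That amount (24,000) is divided at the children's generation into 3 shares of 8,000. Verity takes 8,000. The 2 shares of the deceased (Romilly and Kaspar) are combined into a pool of 16,000.
That pool (16,000) is divided at the grandchildren's generation equally among Kofi, Fenna, Liora, and Quilla: 4,000 each.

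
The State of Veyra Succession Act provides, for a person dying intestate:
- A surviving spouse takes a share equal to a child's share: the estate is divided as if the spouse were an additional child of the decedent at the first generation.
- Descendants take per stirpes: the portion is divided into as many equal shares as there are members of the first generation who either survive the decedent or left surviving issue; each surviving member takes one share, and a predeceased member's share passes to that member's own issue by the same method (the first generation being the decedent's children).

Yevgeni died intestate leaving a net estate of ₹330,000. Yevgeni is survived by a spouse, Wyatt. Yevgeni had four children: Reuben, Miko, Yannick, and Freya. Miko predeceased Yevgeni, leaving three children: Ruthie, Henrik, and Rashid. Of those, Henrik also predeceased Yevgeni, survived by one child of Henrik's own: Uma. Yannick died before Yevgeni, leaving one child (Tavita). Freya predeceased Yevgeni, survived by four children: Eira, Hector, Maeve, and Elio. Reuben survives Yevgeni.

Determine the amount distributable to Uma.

Uma receives ₹22,000.

The spouse counts as an additional share at the children's level, so there are 5 primary shares of ₹66,000. Wyatt takes one such share (₹66,000).
The children's combined portion (₹264,000) is divided into 4 shares of ₹66,000: Reuben takes ₹66,000; Miko's ₹66,000 share passes to Miko's issue; Yannick's ₹66,000 share passes to Yannick's issue; Freya's ₹66,000 share passes to Freya's issue.
Miko's share (₹66,000) is divided into 3 shares of ₹22,000: Ruthie and Rashid each take ₹22,000; Henrik's ₹22,000 share passes to Henrik's issue.
Henrik's share (₹22,000) passes entirely to Uma.
Yannick's share (₹66,000) passes entirely to Tavita.
Freya's share (₹66,000) is divided into 4 shares of ₹16,500: Eira, Hector, Maeve, and Elio each take ₹16,500.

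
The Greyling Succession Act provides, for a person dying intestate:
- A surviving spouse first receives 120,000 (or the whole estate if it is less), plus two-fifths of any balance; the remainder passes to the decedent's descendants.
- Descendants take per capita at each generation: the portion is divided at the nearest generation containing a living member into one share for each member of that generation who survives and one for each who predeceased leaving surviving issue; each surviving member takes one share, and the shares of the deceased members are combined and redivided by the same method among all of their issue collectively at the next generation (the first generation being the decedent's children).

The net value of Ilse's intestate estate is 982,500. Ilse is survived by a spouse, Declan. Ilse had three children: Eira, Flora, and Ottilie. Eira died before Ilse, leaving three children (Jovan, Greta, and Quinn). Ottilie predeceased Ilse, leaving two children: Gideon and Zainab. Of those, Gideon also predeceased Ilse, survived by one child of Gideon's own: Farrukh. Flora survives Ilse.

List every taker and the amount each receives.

Declan: 465,000; Jovan: 69,000; Greta: 69,000; Quinn: 69,000; Flora: 172,500; Farrukh: 69,000; Zainab: 69,000

Declan first takes 120,000, leaving a balance of 862,500. Declan then takes two-fifths of the balance (345,000), for a total of 465,000. The remaining 517,500 passes to the descendants.
The descendants' portion (517,500) is divided at the children's generation into 3 shares of 172,500. Flora takes 172,500. The 2 shares of the deceased (Eira and Ottilie) are combined into a pool of 345,000.
That pool (345,000) is divided at the grandchildren's generation into 5 shares of 69,000. Jovan, Greta, Quinn, and Zainab each take 69,000. The remaining share for the deceased Gideon (69,000) is carried to the next generation.
That pool (69,000) passes entirely to Farrukh, the sole taker at the great-grandchildren's generation.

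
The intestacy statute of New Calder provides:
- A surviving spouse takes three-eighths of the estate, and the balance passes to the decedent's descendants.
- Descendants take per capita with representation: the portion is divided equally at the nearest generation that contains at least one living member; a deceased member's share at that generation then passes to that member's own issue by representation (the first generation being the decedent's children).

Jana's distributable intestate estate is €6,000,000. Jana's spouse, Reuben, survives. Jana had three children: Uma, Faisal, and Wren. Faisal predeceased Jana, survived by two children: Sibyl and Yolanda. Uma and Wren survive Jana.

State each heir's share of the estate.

Reuben: €2,250,000; Uma: €1,250,000; Sibyl: €625,000; Yolanda: €625,000; Wren: €1,250,000

Reuben takes three-eighths of €6,000,000 = €2,250,000. The remaining €3,750,000 passes to the descendants.
The descendants' portion (€3,750,000) is divided into 3 shares of €1,250,000: Uma and Wren each take €1,250,000; Faisal's €1,250,000 share passes to Faisal's issue.
Faisal's share (€1,250,000) is divided into 2 shares of €625,000: Sibyl and Yolanda each take €625,000.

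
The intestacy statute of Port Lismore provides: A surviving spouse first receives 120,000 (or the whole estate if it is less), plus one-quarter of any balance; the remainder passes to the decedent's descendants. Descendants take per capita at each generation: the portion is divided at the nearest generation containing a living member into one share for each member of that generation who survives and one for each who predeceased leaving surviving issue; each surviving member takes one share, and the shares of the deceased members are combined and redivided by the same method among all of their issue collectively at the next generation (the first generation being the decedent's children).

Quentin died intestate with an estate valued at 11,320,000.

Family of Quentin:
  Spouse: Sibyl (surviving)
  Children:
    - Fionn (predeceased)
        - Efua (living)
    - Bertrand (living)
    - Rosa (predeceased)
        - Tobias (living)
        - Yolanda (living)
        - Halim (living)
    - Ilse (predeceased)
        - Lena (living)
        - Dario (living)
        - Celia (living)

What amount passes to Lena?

Lena receives 900,000.

Sibyl first takes 120,000, leaving a balance of 11,200,000. Sibyl then takes one-quarter of the balance (2,800,000), for a total of 2,920,000. The remaining 8,400,000 passes to the descendants.
The descendants' portion (8,400,000) is divided at the children's generation into 4 shares of 2,100,000. Bertrand takes 2,100,000. The 3 shares of the deceased (Fionn, Rosa, and Ilse) are combined into a pool of 6,300,000.
That pool (6,300,000) is divided at the grandchildren's generation equally among Efua, Tobias, Yolanda, Halim, Lena, Dario, and Celia: 900,000 each.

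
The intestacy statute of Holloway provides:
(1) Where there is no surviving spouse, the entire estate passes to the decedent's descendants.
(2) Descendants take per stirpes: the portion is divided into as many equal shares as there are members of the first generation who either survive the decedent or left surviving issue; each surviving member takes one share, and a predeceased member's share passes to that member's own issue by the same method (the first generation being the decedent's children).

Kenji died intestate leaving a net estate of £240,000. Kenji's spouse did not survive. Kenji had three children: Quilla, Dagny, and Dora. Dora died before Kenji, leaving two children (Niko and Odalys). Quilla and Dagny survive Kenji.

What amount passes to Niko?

Niko receives £40,000.

The entire £240,000 passes to the descendants.
That amount (£240,000) is divided into 3 shares of £80,000: Quilla and Dagny each take £80,000; Dora's £80,000 share passes to Dora's issue.
Dora's share (£80,000) is divided into 2 shares of £40,000: Niko and Odalys each take £40,000.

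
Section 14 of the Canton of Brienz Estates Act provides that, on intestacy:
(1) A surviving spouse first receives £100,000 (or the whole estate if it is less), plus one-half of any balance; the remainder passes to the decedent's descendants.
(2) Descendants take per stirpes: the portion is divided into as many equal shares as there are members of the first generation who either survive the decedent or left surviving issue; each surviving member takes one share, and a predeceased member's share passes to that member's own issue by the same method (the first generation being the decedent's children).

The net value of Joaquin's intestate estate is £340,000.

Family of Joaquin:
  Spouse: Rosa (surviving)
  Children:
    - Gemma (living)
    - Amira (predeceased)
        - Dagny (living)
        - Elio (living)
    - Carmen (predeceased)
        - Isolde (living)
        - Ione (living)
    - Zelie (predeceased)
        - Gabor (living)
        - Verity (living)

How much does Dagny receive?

Rosa first takes £100,000, leaving a balance of £240,000. Rosa then takes one-half of the balance (£120,000), for a total of £220,000. The remaining £120,000 passes to the descendants.
The descendants' portion (£120,000) is divided into 4 shares of £30,000: Gemma takes £30,000; Amira's £30,000 share passes to Amira's issue; Carmen's £30,000 share passes to Carmen's issue; Zelie's £30,000 share passes to Zelie's issue.
Amira's share (£30,000) is divided into 2 shares of £15,000: Dagny and Elio each take £15,000.
Carmen's share (£30,000) is divided into 2 shares of £15,000: Isolde and Ione each take £15,000.
Zelie's share (£30,000) is divided into 2 shares of £15,000: Gabor and Verity each take £15,000.

Dagny receives £15,000.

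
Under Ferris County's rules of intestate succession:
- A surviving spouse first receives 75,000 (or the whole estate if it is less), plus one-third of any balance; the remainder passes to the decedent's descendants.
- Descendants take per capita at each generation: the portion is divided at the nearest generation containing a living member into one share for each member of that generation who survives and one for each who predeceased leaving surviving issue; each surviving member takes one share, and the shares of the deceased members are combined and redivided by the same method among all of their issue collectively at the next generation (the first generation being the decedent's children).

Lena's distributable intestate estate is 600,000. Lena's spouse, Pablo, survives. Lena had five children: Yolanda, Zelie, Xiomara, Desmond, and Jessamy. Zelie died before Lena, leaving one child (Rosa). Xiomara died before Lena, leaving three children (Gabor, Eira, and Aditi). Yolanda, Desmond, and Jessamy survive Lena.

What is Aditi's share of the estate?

Aditi receives 35,000.

Pablo first takes 75,000, leaving a balance of 525,000. Pablo then takes one-third of the balance (175,000), for a total of 250,000. The remaining 350,000 passes to the descendants.
The descendants' portion (350,000) is divided at the children's generation into 5 shares of 70,000. Yolanda, Desmond, and Jessamy each take 70,000. The 2 shares of the deceased (Zelie and Xiomara) are combined into a pool of 140,000.
That pool (140,000) is divided at the grandchildren's generation equally among Rosa, Gabor, Eira, and Aditi: 35,000 each.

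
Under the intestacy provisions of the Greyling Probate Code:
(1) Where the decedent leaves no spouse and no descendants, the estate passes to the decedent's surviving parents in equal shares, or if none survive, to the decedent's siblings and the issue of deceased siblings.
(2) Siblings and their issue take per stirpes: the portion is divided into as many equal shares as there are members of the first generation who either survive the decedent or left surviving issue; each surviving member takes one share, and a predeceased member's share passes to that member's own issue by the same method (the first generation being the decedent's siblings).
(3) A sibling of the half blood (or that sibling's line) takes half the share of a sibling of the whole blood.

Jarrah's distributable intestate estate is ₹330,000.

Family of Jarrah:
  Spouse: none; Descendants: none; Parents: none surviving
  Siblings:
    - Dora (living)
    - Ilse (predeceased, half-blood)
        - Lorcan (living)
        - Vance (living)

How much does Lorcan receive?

The entire ₹330,000 passes to the siblings and their issue.
Counting each half-blood sibling's line as half a unit, there are 3/2 units in ₹330,000, so one unit is ₹220,000. Whole-blood lines (Dora) take ₹220,000 each; half-blood lines (Ilse) take ₹110,000 each.
Ilse's share (₹110,000) is divided into 2 shares of ₹55,000: Lorcan and Vance each take ₹55,000.

Lorcan receives ₹55,000.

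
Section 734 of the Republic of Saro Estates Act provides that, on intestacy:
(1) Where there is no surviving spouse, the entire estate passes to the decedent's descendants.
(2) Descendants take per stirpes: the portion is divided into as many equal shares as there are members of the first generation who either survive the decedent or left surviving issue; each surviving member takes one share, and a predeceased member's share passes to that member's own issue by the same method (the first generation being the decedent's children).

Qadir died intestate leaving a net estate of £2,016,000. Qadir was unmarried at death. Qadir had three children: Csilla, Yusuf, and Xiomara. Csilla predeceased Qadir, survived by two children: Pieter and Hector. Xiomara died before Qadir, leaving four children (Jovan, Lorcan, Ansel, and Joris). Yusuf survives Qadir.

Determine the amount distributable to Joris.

The entire £2,016,000 passes to the descendants.
That amount (£2,016,000) is divided into 3 shares of £672,000: Yusuf takes £672,000; Csilla's £672,000 share passes to Csilla's issue; Xiomara's £672,000 share passes to Xiomara's issue.
Csilla's share (£672,000) is divided into 2 shares of £336,000: Pieter and Hector each take £336,000.
Xiomara's share (£672,000) is divided into 4 shares of £168,000: Jovan, Lorcan, Ansel, and Joris each take £168,000.

Joris receives £168,000.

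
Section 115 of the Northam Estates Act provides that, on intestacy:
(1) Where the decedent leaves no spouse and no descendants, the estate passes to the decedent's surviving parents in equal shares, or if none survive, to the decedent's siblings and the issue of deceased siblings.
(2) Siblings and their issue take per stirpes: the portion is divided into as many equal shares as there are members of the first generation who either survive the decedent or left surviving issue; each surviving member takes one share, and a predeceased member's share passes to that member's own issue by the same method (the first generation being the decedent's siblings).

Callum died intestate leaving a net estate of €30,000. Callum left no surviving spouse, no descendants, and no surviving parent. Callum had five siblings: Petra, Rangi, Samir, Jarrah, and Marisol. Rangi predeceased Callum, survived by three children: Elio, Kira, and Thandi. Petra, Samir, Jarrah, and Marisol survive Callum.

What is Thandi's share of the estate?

Thandi receives €2,000.

The entire €30,000 passes to the siblings and their issue.
That amount (€30,000) is divided into 5 shares of €6,000: Petra, Samir, Jarrah, and Marisol each take €6,000; Rangi's €6,000 share passes to Rangi's issue.
Rangi's share (€6,000) is divided into 3 shares of €2,000: Elio, Kira, and Thandi each take €2,000.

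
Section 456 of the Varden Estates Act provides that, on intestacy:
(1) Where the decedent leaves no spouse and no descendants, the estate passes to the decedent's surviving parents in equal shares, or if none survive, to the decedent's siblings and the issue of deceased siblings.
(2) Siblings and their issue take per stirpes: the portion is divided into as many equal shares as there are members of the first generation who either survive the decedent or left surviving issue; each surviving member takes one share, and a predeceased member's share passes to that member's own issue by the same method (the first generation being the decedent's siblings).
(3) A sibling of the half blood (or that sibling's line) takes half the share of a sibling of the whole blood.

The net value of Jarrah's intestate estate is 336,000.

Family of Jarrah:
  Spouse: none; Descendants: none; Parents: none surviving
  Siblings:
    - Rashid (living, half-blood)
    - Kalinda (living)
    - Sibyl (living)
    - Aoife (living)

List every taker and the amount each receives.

Rashid: 48,000; Kalinda: 96,000; Sibyl: 96,000; Aoife: 96,000

The entire 336,000 passes to the siblings and their issue.
Counting each half-blood sibling's line as half a unit, there are 7/2 units in 336,000, so one unit is 96,000. Whole-blood lines (Kalinda, Sibyl, and Aoife) take 96,000 each; half-blood lines (Rashid) take 48,000 each.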